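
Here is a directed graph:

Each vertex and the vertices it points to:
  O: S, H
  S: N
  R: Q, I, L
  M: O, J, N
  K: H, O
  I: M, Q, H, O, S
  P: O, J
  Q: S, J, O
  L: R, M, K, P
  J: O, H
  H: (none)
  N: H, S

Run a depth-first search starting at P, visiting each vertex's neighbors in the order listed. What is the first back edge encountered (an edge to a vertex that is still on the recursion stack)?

N->S

DFS from P (visiting each vertex's neighbors in the order listed); mark gray on enter, black on exit:
P gray
  O gray
    S gray
      N gray
        H gray
        H black
        N→S: S is gray → back edge
First back edge: N → S.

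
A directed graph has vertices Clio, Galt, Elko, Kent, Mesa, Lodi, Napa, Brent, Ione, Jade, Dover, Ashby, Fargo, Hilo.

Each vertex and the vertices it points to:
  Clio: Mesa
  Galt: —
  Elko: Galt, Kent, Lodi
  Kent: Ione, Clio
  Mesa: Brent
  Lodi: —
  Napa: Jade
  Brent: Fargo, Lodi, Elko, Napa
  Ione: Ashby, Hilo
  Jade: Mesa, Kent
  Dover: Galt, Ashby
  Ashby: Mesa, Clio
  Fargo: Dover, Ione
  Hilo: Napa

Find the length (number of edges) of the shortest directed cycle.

4

For each vertex v, BFS finds the shortest path from v back to v.
The shortest such closed walk is Brent → Napa → Jade → Mesa → Brent, length 4.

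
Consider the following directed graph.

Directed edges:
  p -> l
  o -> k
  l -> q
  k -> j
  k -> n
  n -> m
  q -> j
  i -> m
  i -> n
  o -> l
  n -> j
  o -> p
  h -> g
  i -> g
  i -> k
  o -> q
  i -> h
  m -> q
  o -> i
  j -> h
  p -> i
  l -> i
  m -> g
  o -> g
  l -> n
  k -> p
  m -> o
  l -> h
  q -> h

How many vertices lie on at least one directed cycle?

7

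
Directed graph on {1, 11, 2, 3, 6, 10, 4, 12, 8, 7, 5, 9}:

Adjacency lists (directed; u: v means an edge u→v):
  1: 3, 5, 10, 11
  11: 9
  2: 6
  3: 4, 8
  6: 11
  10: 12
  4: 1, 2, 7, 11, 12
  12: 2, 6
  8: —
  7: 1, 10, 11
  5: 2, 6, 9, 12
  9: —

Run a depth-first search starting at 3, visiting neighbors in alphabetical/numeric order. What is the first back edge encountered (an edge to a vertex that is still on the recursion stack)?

1→3

DFS from 3 (visiting neighbors in alphabetical/numeric order); mark gray on enter, black on exit:
3 gray
  4 gray
    1 gray
      1→3: 3 is gray → back edge
First back edge: 1 → 3.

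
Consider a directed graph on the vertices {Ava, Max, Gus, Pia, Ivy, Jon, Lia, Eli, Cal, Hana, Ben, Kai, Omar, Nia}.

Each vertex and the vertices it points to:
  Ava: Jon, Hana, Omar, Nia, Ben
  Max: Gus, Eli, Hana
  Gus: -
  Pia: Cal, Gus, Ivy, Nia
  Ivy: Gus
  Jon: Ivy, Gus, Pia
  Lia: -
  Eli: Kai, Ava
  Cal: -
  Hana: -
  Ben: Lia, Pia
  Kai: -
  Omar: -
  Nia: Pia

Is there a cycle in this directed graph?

DFS with white/gray/black marking, starting from Hana:
Hana gray
Hana black
Ava gray
  Jon gray
    Ivy gray
      Gus gray
      Gus black
    Ivy black
    Jon→Gus: Gus black — skip
    Pia gray
      Cal gray
      Cal black
      Pia→Gus: Gus black — skip
      Pia→Ivy: Ivy black — skip
      Nia gray
        Nia→Pia: Pia is gray → back edge
Back edge found, so a cycle exists: Pia → Nia → Pia.

Yes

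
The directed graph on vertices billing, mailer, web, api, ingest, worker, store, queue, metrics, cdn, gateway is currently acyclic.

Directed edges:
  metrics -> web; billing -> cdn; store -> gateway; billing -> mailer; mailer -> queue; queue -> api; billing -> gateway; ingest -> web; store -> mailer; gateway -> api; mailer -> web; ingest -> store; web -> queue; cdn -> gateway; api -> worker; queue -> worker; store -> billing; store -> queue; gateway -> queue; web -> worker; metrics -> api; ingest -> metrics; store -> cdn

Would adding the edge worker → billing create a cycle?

Yes

Adding worker→billing creates a cycle iff billing can already reach worker.
Path from billing: billing → gateway → queue → worker.
So billing → … → worker → billing is a cycle.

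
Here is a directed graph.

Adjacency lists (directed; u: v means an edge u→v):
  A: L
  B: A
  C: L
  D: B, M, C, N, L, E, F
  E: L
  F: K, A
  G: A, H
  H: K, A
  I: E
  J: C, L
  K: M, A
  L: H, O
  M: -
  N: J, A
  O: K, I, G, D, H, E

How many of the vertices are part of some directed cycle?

A vertex is on a directed cycle iff it belongs to a strongly connected component of size ≥ 2 (or has a self-loop).
The vertices on cycles are {A, B, C, D, E, F, G, H, I, J, K, L, N, O} — 14 in total.

14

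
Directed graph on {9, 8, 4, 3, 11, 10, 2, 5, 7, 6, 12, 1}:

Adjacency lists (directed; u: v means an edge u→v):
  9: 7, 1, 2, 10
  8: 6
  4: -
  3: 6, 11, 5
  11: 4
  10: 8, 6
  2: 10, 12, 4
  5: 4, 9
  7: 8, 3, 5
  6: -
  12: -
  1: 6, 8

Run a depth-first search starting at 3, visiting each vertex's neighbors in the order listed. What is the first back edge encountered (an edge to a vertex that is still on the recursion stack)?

DFS from 3 (visiting each vertex's neighbors in the order listed); mark gray on enter, black on exit:
3 gray
  6 gray
  6 black
  11 gray
    4 gray
    4 black
  11 black
  5 gray
    5→4: 4 black — skip
    9 gray
      7 gray
        8 gray
          8→6: 6 black — skip
        8 black
        7→3: 3 is gray → back edge
First back edge: 7 → 3.

7→3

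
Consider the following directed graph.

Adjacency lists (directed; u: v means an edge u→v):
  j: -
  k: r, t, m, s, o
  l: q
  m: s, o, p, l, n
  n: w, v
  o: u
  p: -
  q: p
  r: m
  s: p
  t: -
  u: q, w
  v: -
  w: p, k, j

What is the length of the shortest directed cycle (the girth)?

For each vertex v, BFS finds the shortest path from v back to v.
The shortest such closed walk is k → o → u → w → k, length 4.

4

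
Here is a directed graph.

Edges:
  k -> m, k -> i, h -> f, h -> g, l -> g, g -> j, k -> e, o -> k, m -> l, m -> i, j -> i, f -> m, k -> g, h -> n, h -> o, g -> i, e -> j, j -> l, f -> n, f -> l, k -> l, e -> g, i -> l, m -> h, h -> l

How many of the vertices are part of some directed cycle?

9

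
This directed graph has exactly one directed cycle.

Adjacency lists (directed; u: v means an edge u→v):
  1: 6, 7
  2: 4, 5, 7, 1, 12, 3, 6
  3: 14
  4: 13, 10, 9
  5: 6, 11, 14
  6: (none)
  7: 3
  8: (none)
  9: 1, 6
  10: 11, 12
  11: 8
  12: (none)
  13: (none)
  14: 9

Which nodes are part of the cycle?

1, 3, 7, 9, 14

DFS with gray/black marking from 9:
9 gray
  1 gray
    6 gray
    6 black
    7 gray
      3 gray
        14 gray
          14→9: 9 is gray → back edge
Back edge closes the cycle 9 → 1 → 7 → 3 → 14 → 9; its vertices are {1, 3, 7, 9, 14}.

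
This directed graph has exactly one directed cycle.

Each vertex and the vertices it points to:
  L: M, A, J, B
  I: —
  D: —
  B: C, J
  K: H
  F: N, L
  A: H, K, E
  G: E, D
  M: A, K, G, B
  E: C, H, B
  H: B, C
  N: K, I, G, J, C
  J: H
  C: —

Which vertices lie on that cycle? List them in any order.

DFS with gray/black marking from J:
J gray
  H gray
    B gray
      C gray
      C black
      B→J: J is gray → back edge
Back edge closes the cycle J → H → B → J; its vertices are {B, H, J}.

B, H, J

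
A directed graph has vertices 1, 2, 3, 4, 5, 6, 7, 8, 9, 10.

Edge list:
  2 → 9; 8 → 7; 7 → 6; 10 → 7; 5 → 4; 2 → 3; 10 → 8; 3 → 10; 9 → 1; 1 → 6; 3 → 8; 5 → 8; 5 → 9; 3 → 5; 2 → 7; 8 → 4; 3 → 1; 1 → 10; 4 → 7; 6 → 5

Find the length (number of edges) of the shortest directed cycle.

For each vertex v, BFS finds the shortest path from v back to v.
The shortest such closed walk is 1 → 6 → 5 → 9 → 1, length 4.

4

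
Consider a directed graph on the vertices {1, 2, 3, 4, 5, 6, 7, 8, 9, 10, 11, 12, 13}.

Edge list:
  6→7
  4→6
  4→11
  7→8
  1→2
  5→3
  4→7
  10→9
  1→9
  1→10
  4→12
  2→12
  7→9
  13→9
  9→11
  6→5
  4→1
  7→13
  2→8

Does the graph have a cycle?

No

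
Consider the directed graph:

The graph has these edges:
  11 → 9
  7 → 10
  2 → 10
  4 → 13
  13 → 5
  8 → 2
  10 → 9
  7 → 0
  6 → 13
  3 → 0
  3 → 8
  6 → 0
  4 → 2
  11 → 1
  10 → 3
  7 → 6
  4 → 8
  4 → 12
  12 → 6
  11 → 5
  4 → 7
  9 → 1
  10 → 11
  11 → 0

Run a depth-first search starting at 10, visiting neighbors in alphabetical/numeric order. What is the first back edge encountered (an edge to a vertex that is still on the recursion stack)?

DFS from 10 (visiting neighbors in alphabetical/numeric order); mark gray on enter, black on exit:
10 gray
  3 gray
    0 gray
    0 black
    8 gray
      2 gray
        2→10: 10 is gray → back edge
First back edge: 2 → 10.

2→10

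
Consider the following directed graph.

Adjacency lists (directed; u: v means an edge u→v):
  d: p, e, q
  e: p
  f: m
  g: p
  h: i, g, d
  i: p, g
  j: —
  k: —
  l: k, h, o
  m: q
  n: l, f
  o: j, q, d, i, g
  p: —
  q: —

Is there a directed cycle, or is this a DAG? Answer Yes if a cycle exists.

DFS with white/gray/black marking, starting from m:
m gray
  q gray
  q black
m black
d gray
  p gray
  p black
  e gray
    e→p: p black — skip
  e black
  d→q: q black — skip
d black
f gray
  f→m: m black — skip
f black
g gray
  g→p: p black — skip
g black
h gray
  i gray
    i→p: p black — skip
    i→g: g black — skip
  i black
  h→g: g black — skip
  h→d: d black — skip
h black
j gray
j black
k gray
k black
l gray
  l→k: k black — skip
  l→h: h black — skip
  o gray
    o→j: j black — skip
    o→q: q black — skip
    o→d: d black — skip
    o→i: i black — skip
    o→g: g black — skip
  o black
l black
n gray
  n→l: l black — skip
  n→f: f black — skip
n black
Every edge goes to a white or black vertex — no back edge, so the graph is acyclic.

No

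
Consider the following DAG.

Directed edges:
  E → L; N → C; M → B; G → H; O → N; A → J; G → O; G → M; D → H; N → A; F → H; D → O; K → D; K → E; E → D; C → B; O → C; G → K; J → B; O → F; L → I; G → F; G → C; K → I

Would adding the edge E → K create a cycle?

Yes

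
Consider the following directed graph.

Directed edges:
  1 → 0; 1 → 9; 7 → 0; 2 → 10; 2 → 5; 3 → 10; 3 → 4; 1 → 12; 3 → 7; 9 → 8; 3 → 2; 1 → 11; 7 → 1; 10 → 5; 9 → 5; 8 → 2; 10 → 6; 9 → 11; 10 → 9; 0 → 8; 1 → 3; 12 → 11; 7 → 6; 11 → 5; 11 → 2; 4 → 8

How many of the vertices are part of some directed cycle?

8

A vertex is on a directed cycle iff it belongs to a strongly connected component of size ≥ 2 (or has a self-loop).
The vertices on cycles are {1, 2, 3, 7, 8, 9, 10, 11} — 8 in total.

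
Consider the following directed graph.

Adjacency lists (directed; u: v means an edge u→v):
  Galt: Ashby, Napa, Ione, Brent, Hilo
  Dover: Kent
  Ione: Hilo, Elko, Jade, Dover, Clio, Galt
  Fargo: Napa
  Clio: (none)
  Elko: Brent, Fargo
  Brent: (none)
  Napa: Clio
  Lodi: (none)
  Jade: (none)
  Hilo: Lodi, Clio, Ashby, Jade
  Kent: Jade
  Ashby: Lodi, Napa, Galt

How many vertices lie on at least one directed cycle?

4

A vertex is on a directed cycle iff it belongs to a strongly connected component of size ≥ 2 (or has a self-loop).
The vertices on cycles are {Galt, Hilo, Ione, Ashby} — 4 in total.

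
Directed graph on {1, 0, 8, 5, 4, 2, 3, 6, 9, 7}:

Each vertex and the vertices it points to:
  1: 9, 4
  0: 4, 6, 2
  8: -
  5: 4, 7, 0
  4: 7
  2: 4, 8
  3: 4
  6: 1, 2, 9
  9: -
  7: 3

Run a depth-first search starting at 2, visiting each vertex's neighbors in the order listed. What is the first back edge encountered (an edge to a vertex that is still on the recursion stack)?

3→4

DFS from 2 (visiting each vertex's neighbors in the order listed); mark gray on enter, black on exit:
2 gray
  4 gray
    7 gray
      3 gray
        3→4: 4 is gray → back edge
First back edge: 3 → 4.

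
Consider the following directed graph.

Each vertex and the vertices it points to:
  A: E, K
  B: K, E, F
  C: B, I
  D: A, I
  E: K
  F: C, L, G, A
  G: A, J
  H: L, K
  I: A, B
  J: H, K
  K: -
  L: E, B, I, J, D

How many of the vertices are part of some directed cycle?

A vertex is on a directed cycle iff it belongs to a strongly connected component of size ≥ 2 (or has a self-loop).
The vertices on cycles are {B, C, D, F, G, H, I, J, L} — 9 in total.

9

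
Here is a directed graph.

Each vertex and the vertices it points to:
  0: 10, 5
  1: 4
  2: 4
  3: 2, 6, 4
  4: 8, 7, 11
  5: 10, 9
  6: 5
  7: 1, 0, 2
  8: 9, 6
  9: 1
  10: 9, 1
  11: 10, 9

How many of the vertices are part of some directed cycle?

A vertex is on a directed cycle iff it belongs to a strongly connected component of size ≥ 2 (or has a self-loop).
The vertices on cycles are {0, 1, 2, 4, 5, 6, 7, 8, 9, 10, 11} — 11 in total.

11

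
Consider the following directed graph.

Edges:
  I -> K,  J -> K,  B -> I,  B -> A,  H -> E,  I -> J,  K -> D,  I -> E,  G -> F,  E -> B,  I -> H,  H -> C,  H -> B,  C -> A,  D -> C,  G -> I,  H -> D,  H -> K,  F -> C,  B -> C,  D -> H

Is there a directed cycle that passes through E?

Yes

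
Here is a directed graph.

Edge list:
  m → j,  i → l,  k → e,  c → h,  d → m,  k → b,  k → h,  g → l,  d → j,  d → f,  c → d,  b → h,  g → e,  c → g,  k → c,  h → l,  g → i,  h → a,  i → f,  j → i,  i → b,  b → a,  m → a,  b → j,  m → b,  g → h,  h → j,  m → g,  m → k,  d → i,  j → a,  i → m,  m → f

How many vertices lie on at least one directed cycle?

9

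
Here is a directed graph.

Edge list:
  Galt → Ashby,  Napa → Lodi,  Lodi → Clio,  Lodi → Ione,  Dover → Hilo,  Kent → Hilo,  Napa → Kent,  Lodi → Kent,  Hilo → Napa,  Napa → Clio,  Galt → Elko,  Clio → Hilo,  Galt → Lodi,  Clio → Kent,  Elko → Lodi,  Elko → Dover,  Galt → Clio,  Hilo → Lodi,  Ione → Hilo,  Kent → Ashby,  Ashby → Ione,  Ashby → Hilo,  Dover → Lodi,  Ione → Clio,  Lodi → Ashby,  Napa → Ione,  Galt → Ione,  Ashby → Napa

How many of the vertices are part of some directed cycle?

7

A vertex is on a directed cycle iff it belongs to a strongly connected component of size ≥ 2 (or has a self-loop).
The vertices on cycles are {Clio, Hilo, Ione, Kent, Lodi, Napa, Ashby} — 7 in total.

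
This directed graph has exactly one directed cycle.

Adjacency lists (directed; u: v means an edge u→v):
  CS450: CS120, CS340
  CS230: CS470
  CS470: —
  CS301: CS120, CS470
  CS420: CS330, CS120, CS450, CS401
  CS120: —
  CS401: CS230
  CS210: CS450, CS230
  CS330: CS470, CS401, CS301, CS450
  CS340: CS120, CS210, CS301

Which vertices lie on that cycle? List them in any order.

CS210, CS340, CS450

DFS with gray/black marking from CS450:
CS450 gray
  CS120 gray
  CS120 black
  CS340 gray
    CS340→CS120: CS120 black — skip
    CS210 gray
      CS210→CS450: CS450 is gray → back edge
Back edge closes the cycle CS450 → CS340 → CS210 → CS450; its vertices are {CS210, CS340, CS450}.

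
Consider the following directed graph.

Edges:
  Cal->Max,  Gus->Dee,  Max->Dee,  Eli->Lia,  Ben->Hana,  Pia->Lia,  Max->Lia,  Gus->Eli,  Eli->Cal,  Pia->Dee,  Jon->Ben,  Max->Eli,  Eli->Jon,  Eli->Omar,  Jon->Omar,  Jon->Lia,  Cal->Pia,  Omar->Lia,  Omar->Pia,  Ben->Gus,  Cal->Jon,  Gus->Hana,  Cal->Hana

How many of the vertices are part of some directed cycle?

A vertex is on a directed cycle iff it belongs to a strongly connected component of size ≥ 2 (or has a self-loop).
The vertices on cycles are {Ben, Cal, Eli, Gus, Jon, Max} — 6 in total.

6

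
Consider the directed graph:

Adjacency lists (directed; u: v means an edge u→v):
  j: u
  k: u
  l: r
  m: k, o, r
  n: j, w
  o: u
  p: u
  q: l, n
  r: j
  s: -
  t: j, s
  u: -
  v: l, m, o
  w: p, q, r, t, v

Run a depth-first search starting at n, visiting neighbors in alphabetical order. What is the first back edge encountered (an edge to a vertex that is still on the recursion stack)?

q->n

DFS from n (visiting neighbors in alphabetical order); mark gray on enter, black on exit:
n gray
  j gray
    u gray
    u black
  j black
  w gray
    p gray
      p→u: u black — skip
    p black
    q gray
      l gray
        r gray
          r→j: j black — skip
        r black
      l black
      q→n: n is gray → back edge
First back edge: q → n.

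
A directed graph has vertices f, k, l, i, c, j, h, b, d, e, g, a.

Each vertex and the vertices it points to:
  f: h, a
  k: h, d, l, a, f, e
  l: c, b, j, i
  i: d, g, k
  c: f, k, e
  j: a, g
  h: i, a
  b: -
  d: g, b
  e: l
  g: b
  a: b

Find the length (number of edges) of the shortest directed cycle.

3

For each vertex v, BFS finds the shortest path from v back to v.
The shortest such closed walk is c → e → l → c, length 3.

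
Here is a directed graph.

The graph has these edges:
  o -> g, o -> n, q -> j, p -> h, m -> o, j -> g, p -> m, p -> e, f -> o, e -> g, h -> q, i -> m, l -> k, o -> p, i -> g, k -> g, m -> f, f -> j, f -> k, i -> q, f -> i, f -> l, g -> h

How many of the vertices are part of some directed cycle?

A vertex is on a directed cycle iff it belongs to a strongly connected component of size ≥ 2 (or has a self-loop).
The vertices on cycles are {f, g, h, i, j, m, o, p, q} — 9 in total.

9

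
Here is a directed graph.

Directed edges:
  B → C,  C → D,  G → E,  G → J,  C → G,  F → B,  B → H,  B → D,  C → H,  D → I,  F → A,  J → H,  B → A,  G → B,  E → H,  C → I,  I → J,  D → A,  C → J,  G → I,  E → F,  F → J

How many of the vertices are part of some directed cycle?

5

A vertex is on a directed cycle iff it belongs to a strongly connected component of size ≥ 2 (or has a self-loop).
The vertices on cycles are {B, C, E, F, G} — 5 in total.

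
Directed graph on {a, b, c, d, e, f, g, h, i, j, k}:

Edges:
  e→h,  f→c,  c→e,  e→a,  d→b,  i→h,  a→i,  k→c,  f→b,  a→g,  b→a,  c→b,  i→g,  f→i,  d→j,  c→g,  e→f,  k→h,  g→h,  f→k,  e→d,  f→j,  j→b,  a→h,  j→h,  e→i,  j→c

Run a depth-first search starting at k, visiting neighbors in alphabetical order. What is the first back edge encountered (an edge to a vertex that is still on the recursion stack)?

j→c

DFS from k (visiting neighbors in alphabetical order); mark gray on enter, black on exit:
k gray
  c gray
    b gray
      a gray
        g gray
          h gray
          h black
        g black
        a→h: h black — skip
        i gray
          i→g: g black — skip
          i→h: h black — skip
        i black
      a black
    b black
    e gray
      e→a: a black — skip
      d gray
        d→b: b black — skip
        j gray
          j→b: b black — skip
          j→c: c is gray → back edge
First back edge: j → c.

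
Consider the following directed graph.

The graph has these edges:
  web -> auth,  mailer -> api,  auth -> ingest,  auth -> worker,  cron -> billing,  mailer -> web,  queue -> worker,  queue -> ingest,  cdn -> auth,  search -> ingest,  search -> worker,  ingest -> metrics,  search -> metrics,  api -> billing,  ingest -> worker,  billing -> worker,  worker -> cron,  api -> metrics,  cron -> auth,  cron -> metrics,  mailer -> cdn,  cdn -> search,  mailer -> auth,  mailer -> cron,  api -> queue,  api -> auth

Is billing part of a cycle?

Yes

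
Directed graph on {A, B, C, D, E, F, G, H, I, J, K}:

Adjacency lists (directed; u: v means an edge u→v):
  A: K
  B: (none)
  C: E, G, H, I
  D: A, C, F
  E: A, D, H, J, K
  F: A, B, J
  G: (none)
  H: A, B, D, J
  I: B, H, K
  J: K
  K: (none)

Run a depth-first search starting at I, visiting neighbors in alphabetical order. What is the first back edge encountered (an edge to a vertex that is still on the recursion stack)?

E->D

DFS from I (visiting neighbors in alphabetical order); mark gray on enter, black on exit:
I gray
  B gray
  B black
  H gray
    A gray
      K gray
      K black
    A black
    H→B: B black — skip
    D gray
      D→A: A black — skip
      C gray
        E gray
          E→A: A black — skip
          E→D: D is gray → back edge
First back edge: E → D.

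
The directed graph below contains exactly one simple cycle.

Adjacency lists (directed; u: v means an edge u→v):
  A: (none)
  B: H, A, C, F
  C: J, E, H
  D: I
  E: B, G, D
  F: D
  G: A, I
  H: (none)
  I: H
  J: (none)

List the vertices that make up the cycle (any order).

DFS with gray/black marking from E:
E gray
  B gray
    H gray
    H black
    A gray
    A black
    C gray
      J gray
      J black
      C→E: E is gray → back edge
Back edge closes the cycle E → B → C → E; its vertices are {B, C, E}.

B, C, E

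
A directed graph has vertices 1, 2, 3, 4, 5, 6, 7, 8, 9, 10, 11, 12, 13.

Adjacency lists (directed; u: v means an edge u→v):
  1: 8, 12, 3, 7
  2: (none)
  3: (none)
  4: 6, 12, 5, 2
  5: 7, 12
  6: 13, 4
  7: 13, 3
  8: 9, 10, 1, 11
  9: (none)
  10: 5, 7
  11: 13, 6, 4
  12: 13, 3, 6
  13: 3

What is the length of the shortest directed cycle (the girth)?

2

For each vertex v, BFS finds the shortest path from v back to v.
The shortest such closed walk is 8 → 1 → 8, length 2.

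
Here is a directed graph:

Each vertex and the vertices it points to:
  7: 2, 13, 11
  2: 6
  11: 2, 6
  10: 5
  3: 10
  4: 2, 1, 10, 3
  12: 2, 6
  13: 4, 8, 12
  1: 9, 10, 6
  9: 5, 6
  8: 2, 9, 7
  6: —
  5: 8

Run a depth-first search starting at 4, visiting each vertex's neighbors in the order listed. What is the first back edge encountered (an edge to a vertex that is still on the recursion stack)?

DFS from 4 (visiting each vertex's neighbors in the order listed); mark gray on enter, black on exit:
4 gray
  2 gray
    6 gray
    6 black
  2 black
  1 gray
    9 gray
      5 gray
        8 gray
          8→2: 2 black — skip
          8→9: 9 is gray → back edge
First back edge: 8 → 9.

8->9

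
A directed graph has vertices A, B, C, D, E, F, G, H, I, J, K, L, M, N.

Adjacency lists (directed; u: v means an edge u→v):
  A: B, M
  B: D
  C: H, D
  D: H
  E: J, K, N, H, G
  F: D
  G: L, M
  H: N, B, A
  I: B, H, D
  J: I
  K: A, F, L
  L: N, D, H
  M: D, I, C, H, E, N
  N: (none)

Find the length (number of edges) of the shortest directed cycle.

3

For each vertex v, BFS finds the shortest path from v back to v.
The shortest such closed walk is E → G → M → E, length 3.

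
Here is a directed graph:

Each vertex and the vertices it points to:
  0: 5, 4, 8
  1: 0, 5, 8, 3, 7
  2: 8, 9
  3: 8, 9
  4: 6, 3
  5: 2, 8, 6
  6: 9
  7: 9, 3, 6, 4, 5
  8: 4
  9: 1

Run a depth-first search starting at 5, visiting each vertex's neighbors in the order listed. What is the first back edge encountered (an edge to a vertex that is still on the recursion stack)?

DFS from 5 (visiting each vertex's neighbors in the order listed); mark gray on enter, black on exit:
5 gray
  2 gray
    8 gray
      4 gray
        6 gray
          9 gray
            1 gray
              0 gray
                0→5: 5 is gray → back edge
First back edge: 0 → 5.

0→5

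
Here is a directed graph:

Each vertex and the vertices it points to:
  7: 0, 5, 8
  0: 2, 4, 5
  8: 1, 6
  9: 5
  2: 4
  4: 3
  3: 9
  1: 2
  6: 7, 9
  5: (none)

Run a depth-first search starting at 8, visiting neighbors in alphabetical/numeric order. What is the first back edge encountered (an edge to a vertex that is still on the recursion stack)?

DFS from 8 (visiting neighbors in alphabetical/numeric order); mark gray on enter, black on exit:
8 gray
  1 gray
    2 gray
      4 gray
        3 gray
          9 gray
            5 gray
            5 black
          9 black
        3 black
      4 black
    2 black
  1 black
  6 gray
    7 gray
      0 gray
        0→2: 2 black — skip
        0→4: 4 black — skip
        0→5: 5 black — skip
      0 black
      7→5: 5 black — skip
      7→8: 8 is gray → back edge
First back edge: 7 → 8.

7->8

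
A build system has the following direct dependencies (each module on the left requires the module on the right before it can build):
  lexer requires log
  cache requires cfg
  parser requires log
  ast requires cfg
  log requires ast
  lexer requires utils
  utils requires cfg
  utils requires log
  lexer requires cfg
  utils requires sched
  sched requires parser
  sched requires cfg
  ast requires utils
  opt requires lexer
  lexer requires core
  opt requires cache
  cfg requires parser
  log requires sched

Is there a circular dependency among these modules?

Yes

DFS with white/gray/black marking, starting from ast:
ast gray
  utils gray
    cfg gray
      parser gray
        log gray
          sched gray
            sched→cfg: cfg is gray → back edge
Back edge found, so a cycle exists: cfg → parser → log → sched → cfg.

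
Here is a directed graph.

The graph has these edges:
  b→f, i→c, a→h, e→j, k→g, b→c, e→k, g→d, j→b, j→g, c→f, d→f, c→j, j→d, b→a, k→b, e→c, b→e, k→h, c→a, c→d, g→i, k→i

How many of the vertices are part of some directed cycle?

7

A vertex is on a directed cycle iff it belongs to a strongly connected component of size ≥ 2 (or has a self-loop).
The vertices on cycles are {b, c, e, g, i, j, k} — 7 in total.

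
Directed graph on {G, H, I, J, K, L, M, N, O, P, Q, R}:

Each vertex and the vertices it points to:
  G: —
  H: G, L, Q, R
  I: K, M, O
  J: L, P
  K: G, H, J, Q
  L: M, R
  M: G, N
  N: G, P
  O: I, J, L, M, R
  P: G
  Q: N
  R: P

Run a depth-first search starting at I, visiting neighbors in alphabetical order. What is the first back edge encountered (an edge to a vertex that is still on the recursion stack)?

DFS from I (visiting neighbors in alphabetical order); mark gray on enter, black on exit:
I gray
  K gray
    G gray
    G black
    H gray
      H→G: G black — skip
      L gray
        M gray
          M→G: G black — skip
          N gray
            N→G: G black — skip
            P gray
              P→G: G black — skip
            P black
          N black
        M black
        R gray
          R→P: P black — skip
        R black
      L black
      Q gray
        Q→N: N black — skip
      Q black
      H→R: R black — skip
    H black
    J gray
      J→L: L black — skip
      J→P: P black — skip
    J black
    K→Q: Q black — skip
  K black
  I→M: M black — skip
  O gray
    O→I: I is gray → back edge
First back edge: O → I.

O→I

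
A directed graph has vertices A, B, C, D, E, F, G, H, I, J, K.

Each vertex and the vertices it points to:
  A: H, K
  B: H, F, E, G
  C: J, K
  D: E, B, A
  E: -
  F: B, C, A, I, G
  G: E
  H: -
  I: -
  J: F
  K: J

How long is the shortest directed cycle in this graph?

2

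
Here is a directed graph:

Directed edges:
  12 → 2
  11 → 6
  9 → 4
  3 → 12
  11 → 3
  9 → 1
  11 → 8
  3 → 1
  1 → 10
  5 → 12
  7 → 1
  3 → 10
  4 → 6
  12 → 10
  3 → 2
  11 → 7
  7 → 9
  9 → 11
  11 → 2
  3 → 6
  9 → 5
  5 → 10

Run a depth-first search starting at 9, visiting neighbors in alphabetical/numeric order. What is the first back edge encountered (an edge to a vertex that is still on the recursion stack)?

DFS from 9 (visiting neighbors in alphabetical/numeric order); mark gray on enter, black on exit:
9 gray
  1 gray
    10 gray
    10 black
  1 black
  4 gray
    6 gray
    6 black
  4 black
  5 gray
    5→10: 10 black — skip
    12 gray
      2 gray
      2 black
      12→10: 10 black — skip
    12 black
  5 black
  11 gray
    11→2: 2 black — skip
    3 gray
      3→1: 1 black — skip
      3→2: 2 black — skip
      3→6: 6 black — skip
      3→10: 10 black — skip
      3→12: 12 black — skip
    3 black
    11→6: 6 black — skip
    7 gray
      7→1: 1 black — skip
      7→9: 9 is gray → back edge
First back edge: 7 → 9.

7->9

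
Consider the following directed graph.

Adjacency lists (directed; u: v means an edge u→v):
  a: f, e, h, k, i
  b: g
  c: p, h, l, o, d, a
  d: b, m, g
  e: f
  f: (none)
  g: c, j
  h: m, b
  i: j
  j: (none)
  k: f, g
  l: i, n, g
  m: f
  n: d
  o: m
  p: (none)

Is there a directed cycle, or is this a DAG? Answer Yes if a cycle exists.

Yes

DFS with white/gray/black marking, starting from i:
i gray
  j gray
  j black
i black
a gray
  f gray
  f black
  e gray
    e→f: f black — skip
  e black
  h gray
    m gray
      m→f: f black — skip
    m black
    b gray
      g gray
        c gray
          p gray
          p black
          c→h: h is gray → back edge
Back edge found, so a cycle exists: h → b → g → c → h.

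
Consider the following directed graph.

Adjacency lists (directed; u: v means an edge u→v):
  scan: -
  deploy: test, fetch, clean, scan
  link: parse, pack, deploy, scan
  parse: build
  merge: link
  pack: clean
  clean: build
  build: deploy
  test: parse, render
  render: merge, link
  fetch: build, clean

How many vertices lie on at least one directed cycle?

A vertex is on a directed cycle iff it belongs to a strongly connected component of size ≥ 2 (or has a self-loop).
The vertices on cycles are {link, pack, test, build, clean, fetch, merge, parse, deploy, render} — 10 in total.

10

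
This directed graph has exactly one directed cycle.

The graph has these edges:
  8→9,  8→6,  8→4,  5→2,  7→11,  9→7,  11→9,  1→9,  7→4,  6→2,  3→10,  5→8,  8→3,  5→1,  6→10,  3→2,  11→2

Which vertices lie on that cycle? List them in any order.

DFS with gray/black marking from 9:
9 gray
  7 gray
    4 gray
    4 black
    11 gray
      11→9: 9 is gray → back edge
Back edge closes the cycle 9 → 7 → 11 → 9; its vertices are {7, 9, 11}.

7, 9, 11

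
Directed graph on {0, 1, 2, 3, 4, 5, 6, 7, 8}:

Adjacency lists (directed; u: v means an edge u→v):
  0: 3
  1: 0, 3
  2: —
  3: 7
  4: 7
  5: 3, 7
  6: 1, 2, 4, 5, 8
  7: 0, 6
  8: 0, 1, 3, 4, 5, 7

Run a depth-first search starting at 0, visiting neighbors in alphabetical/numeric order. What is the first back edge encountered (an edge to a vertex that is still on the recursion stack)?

DFS from 0 (visiting neighbors in alphabetical/numeric order); mark gray on enter, black on exit:
0 gray
  3 gray
    7 gray
      7→0: 0 is gray → back edge
First back edge: 7 → 0.

7→0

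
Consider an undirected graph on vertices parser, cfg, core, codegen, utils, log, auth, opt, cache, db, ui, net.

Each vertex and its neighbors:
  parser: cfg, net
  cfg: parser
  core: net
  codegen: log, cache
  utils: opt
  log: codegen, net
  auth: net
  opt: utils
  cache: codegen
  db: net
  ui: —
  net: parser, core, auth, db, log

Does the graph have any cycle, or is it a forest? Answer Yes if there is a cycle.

DFS, tracking each vertex's parent; an edge to a visited non-parent vertex closes a cycle.
Start from codegen:
visit codegen (parent –)
  visit log (parent codegen)
    log–codegen: parent, skip
    visit net (parent log)
      visit parser (parent net)
        visit cfg (parent parser)
          cfg–parser: parent, skip
        parser–net: parent, skip
      visit core (parent net)
        core–net: parent, skip
      visit auth (parent net)
        auth–net: parent, skip
      visit db (parent net)
        db–net: parent, skip
      net–log: parent, skip
  visit cache (parent codegen)
    cache–codegen: parent, skip
visit utils (parent –)
  visit opt (parent utils)
    opt–utils: parent, skip
visit ui (parent –)
No non-parent visited neighbor found — the graph is a forest.

No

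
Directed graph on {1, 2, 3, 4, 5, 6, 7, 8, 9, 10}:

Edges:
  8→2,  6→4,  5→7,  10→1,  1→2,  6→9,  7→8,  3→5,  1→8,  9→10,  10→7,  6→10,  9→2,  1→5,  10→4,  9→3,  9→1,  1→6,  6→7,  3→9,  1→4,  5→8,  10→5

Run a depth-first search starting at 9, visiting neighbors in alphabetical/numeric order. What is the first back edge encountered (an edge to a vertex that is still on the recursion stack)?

6→9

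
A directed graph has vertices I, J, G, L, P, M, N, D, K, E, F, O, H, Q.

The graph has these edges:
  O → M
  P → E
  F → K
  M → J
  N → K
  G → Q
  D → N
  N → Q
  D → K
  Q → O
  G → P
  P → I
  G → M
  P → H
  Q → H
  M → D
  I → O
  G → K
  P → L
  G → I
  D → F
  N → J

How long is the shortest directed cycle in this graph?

5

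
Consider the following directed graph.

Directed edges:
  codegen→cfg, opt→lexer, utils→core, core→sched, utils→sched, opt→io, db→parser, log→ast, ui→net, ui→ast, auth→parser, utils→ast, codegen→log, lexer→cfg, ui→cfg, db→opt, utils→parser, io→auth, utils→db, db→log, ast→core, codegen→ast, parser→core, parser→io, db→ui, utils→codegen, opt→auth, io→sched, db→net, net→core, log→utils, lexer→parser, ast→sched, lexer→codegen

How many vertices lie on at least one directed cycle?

A vertex is on a directed cycle iff it belongs to a strongly connected component of size ≥ 2 (or has a self-loop).
The vertices on cycles are {db, io, log, opt, auth, lexer, utils, parser, codegen} — 9 in total.

9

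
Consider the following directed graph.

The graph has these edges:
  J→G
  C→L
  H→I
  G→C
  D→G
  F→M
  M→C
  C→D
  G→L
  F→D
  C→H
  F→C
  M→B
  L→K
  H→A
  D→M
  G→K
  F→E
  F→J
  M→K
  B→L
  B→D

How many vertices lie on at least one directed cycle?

5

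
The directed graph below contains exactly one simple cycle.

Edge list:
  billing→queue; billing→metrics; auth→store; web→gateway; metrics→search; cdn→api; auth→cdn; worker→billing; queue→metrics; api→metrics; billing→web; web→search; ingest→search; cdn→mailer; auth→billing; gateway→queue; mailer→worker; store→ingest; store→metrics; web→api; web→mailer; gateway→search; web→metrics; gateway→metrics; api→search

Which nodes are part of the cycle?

web, mailer, worker, billing

DFS with gray/black marking from billing:
billing gray
  metrics gray
    search gray
    search black
  metrics black
  web gray
    api gray
      api→metrics: metrics black — skip
      api→search: search black — skip
    api black
    web→metrics: metrics black — skip
    gateway gray
      queue gray
        queue→metrics: metrics black — skip
      queue black
      gateway→metrics: metrics black — skip
      gateway→search: search black — skip
    gateway black
    mailer gray
      worker gray
        worker→billing: billing is gray → back edge
Back edge closes the cycle billing → web → mailer → worker → billing; its vertices are {web, mailer, worker, billing}.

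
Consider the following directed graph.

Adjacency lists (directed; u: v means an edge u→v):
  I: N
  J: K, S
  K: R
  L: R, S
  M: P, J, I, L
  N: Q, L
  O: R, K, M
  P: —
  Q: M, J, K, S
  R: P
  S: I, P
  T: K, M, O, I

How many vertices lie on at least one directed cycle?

7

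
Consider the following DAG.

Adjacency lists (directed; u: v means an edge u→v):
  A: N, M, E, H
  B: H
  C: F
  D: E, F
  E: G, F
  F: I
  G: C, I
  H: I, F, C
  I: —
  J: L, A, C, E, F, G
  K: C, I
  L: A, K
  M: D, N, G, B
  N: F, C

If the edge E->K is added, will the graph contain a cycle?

No

Adding E→K creates a cycle iff K can already reach E.
Explore from K: no path reaches E. The graph stays acyclic.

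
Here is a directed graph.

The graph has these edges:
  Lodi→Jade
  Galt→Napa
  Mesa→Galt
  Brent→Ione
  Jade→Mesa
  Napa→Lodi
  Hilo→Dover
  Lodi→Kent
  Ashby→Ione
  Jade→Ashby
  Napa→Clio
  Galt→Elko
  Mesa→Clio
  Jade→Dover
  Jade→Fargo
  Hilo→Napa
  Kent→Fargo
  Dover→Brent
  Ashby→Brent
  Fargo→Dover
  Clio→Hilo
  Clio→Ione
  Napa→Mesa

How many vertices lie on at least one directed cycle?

7

A vertex is on a directed cycle iff it belongs to a strongly connected component of size ≥ 2 (or has a self-loop).
The vertices on cycles are {Clio, Galt, Hilo, Jade, Lodi, Mesa, Napa} — 7 in total.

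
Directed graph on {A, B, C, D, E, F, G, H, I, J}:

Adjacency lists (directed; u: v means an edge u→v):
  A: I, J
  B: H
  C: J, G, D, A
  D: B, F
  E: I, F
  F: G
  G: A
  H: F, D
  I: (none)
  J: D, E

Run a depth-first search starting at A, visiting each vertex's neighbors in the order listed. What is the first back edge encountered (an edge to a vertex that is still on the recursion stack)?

DFS from A (visiting each vertex's neighbors in the order listed); mark gray on enter, black on exit:
A gray
  I gray
  I black
  J gray
    D gray
      B gray
        H gray
          F gray
            G gray
              G→A: A is gray → back edge
First back edge: G → A.

G→A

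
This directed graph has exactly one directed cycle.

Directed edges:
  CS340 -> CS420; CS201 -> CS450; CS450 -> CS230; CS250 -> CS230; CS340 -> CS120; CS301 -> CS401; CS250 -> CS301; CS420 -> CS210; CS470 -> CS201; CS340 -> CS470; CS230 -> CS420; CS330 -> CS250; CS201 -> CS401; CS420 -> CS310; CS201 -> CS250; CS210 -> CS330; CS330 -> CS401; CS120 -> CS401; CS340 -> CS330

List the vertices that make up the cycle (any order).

DFS with gray/black marking from CS420:
CS420 gray
  CS210 gray
    CS330 gray
      CS250 gray
        CS230 gray
          CS230→CS420: CS420 is gray → back edge
Back edge closes the cycle CS420 → CS210 → CS330 → CS250 → CS230 → CS420; its vertices are {CS210, CS230, CS250, CS330, CS420}.

CS210, CS230, CS250, CS330, CS420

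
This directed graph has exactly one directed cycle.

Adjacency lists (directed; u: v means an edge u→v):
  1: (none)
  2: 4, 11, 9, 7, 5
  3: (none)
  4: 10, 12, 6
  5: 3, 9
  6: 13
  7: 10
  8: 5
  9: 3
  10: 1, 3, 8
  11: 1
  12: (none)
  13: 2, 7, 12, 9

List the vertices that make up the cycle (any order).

DFS with gray/black marking from 13:
13 gray
  2 gray
    4 gray
      10 gray
        1 gray
        1 black
        3 gray
        3 black
        8 gray
          5 gray
            5→3: 3 black — skip
            9 gray
              9→3: 3 black — skip
            9 black
          5 black
        8 black
      10 black
      12 gray
      12 black
      6 gray
        6→13: 13 is gray → back edge
Back edge closes the cycle 13 → 2 → 4 → 6 → 13; its vertices are {2, 4, 6, 13}.

2, 4, 6, 13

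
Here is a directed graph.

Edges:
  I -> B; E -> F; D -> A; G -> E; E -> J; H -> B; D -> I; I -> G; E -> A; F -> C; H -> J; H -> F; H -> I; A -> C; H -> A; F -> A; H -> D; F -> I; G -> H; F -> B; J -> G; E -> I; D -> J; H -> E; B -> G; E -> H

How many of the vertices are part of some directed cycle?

8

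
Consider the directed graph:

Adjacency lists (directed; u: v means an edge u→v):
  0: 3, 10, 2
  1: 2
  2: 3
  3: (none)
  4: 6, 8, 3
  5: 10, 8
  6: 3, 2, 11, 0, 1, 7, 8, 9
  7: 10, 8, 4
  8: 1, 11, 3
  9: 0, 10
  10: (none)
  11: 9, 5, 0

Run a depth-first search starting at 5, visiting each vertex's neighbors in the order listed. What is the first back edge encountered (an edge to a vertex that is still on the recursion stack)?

DFS from 5 (visiting each vertex's neighbors in the order listed); mark gray on enter, black on exit:
5 gray
  10 gray
  10 black
  8 gray
    1 gray
      2 gray
        3 gray
        3 black
      2 black
    1 black
    11 gray
      9 gray
        0 gray
          0→3: 3 black — skip
          0→10: 10 black — skip
          0→2: 2 black — skip
        0 black
        9→10: 10 black — skip
      9 black
      11→5: 5 is gray → back edge
First back edge: 11 → 5.

11->5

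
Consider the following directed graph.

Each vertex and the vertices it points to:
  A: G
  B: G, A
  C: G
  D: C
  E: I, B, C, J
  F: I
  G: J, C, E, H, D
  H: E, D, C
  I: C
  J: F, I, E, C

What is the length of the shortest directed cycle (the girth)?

2

For each vertex v, BFS finds the shortest path from v back to v.
The shortest such closed walk is E → J → E, length 2.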